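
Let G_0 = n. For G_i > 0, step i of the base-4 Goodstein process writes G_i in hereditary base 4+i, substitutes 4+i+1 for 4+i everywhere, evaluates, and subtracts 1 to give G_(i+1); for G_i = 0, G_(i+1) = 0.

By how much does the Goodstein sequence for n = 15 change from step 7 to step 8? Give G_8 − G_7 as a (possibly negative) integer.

step 0: 15 = 3·4 + 3; sub 5 for 4: 3·5 + 3; = 18; G_1 = 18−1 = 17
step 1: 17 = 3·5 + 2; sub 6 for 5: 3·6 + 2; = 20; G_2 = 20−1 = 19
step 2: 19 = 3·6 + 1; sub 7 for 6: 3·7 + 1; = 22; G_3 = 22−1 = 21
step 3: 21 = 3·7; sub 8 for 7: 3·8; = 24; G_4 = 24−1 = 23
step 4: 23 = 2·8 + 7; sub 9 for 8: 2·9 + 7; = 25; G_5 = 25−1 = 24
step 5: 24 = 2·9 + 6; sub 10 for 9: 2·10 + 6; = 26; G_6 = 26−1 = 25
step 6: 25 = 2·10 + 5; sub 11 for 10: 2·11 + 5; = 27; G_7 = 27−1 = 26
step 7: 26 = 2·11 + 4; sub 12 for 11: 2·12 + 4; = 28; G_8 = 28−1 = 27

1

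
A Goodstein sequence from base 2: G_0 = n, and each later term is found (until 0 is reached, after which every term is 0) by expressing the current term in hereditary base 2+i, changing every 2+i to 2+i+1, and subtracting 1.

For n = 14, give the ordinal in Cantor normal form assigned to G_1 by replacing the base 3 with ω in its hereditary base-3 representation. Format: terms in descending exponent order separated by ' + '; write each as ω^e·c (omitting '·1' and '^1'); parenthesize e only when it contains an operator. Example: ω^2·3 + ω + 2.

ω^(ω + 1) + ω^ω + 2

(0) 14|_2 = 2^(2 + 1) + 2^2 + 2 ↦ 3^(3 + 1) + 3^3 + 3|_3 = 111 ⇒ 110
(1) 110|_3 = 3^(3 + 1) + 3^3 + 2 ↦ 4^(4 + 1) + 4^4 + 2|_4 = 1282 ⇒ 1281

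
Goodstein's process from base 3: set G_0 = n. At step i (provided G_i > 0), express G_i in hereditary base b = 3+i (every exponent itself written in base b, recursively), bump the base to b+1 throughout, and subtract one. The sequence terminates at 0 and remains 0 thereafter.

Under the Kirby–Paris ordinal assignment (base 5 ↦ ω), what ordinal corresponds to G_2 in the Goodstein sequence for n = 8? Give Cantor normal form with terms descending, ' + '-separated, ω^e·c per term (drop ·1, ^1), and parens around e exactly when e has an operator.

ω·2

(0) 8|_3 = 2·3 + 2 ↦ 2·4 + 2|_4 = 10 ⇒ 9
(1) 9|_4 = 2·4 + 1 ↦ 2·5 + 1|_5 = 11 ⇒ 10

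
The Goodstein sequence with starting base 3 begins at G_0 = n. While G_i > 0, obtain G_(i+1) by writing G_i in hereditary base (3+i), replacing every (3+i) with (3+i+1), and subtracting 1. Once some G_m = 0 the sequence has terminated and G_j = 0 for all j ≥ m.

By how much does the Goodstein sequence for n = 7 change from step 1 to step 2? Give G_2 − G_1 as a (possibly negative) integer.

1

[0] 7 ≡ 2·3 + 1 (base 3). Lift 4: 9. −1: 8.
[1] 8 ≡ 2·4 (base 4). Lift 5: 10. −1: 9.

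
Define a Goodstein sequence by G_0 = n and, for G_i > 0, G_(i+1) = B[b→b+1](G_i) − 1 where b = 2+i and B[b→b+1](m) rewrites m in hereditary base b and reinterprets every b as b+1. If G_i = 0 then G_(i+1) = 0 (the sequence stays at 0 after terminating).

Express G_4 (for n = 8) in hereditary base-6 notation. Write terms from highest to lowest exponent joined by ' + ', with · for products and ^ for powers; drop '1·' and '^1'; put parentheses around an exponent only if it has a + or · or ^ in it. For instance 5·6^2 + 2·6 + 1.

[0] 8 ≡ 2^(2 + 1) (base 2). Lift 3: 81. −1: 80.
[1] 80 ≡ 2·3^3 + 2·3^2 + 2·3 + 2 (base 3). Lift 4: 554. −1: 553.
[2] 553 ≡ 2·4^4 + 2·4^2 + 2·4 + 1 (base 4). Lift 5: 6311. −1: 6310.
[3] 6310 ≡ 2·5^5 + 2·5^2 + 2·5 (base 5). Lift 6: 93396. −1: 93395.

2·6^6 + 2·6^2 + 6 + 5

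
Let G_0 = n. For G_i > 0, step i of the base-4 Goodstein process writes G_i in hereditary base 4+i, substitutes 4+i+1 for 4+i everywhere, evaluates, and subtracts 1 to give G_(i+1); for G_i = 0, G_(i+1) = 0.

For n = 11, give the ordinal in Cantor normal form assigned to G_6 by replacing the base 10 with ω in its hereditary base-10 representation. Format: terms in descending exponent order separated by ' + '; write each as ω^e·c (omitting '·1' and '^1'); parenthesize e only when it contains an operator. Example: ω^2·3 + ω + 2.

step 0: 11 = 2·4 + 3; sub 5 for 4: 2·5 + 3; = 13; G_1 = 13−1 = 12
step 1: 12 = 2·5 + 2; sub 6 for 5: 2·6 + 2; = 14; G_2 = 14−1 = 13
step 2: 13 = 2·6 + 1; sub 7 for 6: 2·7 + 1; = 15; G_3 = 15−1 = 14
step 3: 14 = 2·7; sub 8 for 7: 2·8; = 16; G_4 = 16−1 = 15
step 4: 15 = 8 + 7; sub 9 for 8: 9 + 7; = 16; G_5 = 16−1 = 15
step 5: 15 = 9 + 6; sub 10 for 9: 10 + 6; = 16; G_6 = 16−1 = 15
step 6: 15 = 10 + 5; sub 11 for 10: 11 + 5; = 16; G_7 = 16−1 = 15

ω + 5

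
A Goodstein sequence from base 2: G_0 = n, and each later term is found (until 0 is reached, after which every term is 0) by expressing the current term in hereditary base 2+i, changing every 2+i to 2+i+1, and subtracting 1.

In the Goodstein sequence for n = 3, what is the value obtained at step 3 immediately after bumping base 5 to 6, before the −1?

2

step 0: 3 = 2 + 1; sub 3 for 2: 3 + 1; = 4; G_1 = 4−1 = 3
step 1: 3 = 3; sub 4 for 3: 4; = 4; G_2 = 4−1 = 3
step 2: 3 = 3; sub 5 for 4: 3; = 3; G_3 = 3−1 = 2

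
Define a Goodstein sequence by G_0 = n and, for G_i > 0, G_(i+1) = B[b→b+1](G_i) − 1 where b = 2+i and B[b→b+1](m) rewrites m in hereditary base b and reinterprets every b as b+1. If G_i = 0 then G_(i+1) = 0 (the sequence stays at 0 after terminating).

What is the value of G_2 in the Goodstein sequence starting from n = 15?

1283

(0) 15|_2 = 2^(2 + 1) + 2^2 + 2 + 1 ↦ 3^(3 + 1) + 3^3 + 3 + 1|_3 = 112 ⇒ 111
(1) 111|_3 = 3^(3 + 1) + 3^3 + 3 ↦ 4^(4 + 1) + 4^4 + 4|_4 = 1284 ⇒ 1283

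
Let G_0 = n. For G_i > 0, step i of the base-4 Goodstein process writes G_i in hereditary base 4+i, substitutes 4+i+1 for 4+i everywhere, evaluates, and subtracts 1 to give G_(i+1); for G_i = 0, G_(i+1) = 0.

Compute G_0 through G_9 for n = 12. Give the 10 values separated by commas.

G_0=12  [base 4] 3·4  →[4↦5]→  3·5 = 15  −1 ⇒ G_1=14
G_1=14  [base 5] 2·5 + 4  →[5↦6]→  2·6 + 4 = 16  −1 ⇒ G_2=15
G_2=15  [base 6] 2·6 + 3  →[6↦7]→  2·7 + 3 = 17  −1 ⇒ G_3=16
G_3=16  [base 7] 2·7 + 2  →[7↦8]→  2·8 + 2 = 18  −1 ⇒ G_4=17
G_4=17  [base 8] 2·8 + 1  →[8↦9]→  2·9 + 1 = 19  −1 ⇒ G_5=18
G_5=18  [base 9] 2·9  →[9↦10]→  2·10 = 20  −1 ⇒ G_6=19
G_6=19  [base 10] 10 + 9  →[10↦11]→  11 + 9 = 20  −1 ⇒ G_7=19
G_7=19  [base 11] 11 + 8  →[11↦12]→  12 + 8 = 20  −1 ⇒ G_8=19
G_8=19  [base 12] 12 + 7  →[12↦13]→  13 + 7 = 20  −1 ⇒ G_9=19

12, 14, 15, 16, 17, 18, 19, 19, 19, 19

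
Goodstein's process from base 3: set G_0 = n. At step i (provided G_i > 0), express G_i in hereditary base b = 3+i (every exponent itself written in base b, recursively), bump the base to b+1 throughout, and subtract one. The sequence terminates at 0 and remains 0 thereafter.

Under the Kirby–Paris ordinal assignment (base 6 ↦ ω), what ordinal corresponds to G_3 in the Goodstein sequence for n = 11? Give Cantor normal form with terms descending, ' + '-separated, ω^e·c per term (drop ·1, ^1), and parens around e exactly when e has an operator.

i=0: 11 = 3^2 + 2 (b=3); 3→4: 4^2 + 2 = 18; 18−1 = 17
i=1: 17 = 4^2 + 1 (b=4); 4→5: 5^2 + 1 = 26; 26−1 = 25
i=2: 25 = 5^2 (b=5); 5→6: 6^2 = 36; 36−1 = 35

ω·5 + 5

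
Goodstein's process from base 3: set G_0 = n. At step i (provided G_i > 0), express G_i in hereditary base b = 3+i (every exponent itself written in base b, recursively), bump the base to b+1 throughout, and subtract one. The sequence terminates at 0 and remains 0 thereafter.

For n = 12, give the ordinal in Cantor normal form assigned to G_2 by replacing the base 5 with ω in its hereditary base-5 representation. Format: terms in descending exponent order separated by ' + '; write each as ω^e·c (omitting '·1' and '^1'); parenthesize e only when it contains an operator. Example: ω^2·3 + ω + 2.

12 —HB3→ 3^2 + 3 —bump→ 4^2 + 4 = 20 —(−1)→ 19
19 —HB4→ 4^2 + 3 —bump→ 5^2 + 3 = 28 —(−1)→ 27
27 —HB5→ 5^2 + 2 —bump→ 6^2 + 2 = 38 —(−1)→ 37

ω^2 + 2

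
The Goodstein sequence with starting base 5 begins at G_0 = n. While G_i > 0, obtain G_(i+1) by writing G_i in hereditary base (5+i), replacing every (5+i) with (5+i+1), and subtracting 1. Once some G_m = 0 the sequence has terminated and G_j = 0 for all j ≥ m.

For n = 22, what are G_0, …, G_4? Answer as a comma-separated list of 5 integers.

[0] 22 ≡ 4·5 + 2 (base 5). Lift 6: 26. −1: 25.
[1] 25 ≡ 4·6 + 1 (base 6). Lift 7: 29. −1: 28.
[2] 28 ≡ 4·7 (base 7). Lift 8: 32. −1: 31.
[3] 31 ≡ 3·8 + 7 (base 8). Lift 9: 34. −1: 33.

22, 25, 28, 31, 33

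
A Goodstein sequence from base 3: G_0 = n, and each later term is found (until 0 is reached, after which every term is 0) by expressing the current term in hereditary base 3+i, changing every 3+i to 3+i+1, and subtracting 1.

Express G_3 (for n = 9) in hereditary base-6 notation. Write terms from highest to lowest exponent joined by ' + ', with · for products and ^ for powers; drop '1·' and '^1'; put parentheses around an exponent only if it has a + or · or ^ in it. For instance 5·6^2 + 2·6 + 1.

3·6 + 1

[0] 9 ≡ 3^2 (base 3). Lift 4: 16. −1: 15.
[1] 15 ≡ 3·4 + 3 (base 4). Lift 5: 18. −1: 17.
[2] 17 ≡ 3·5 + 2 (base 5). Lift 6: 20. −1: 19.
[3] 19 ≡ 3·6 + 1 (base 6). Lift 7: 22. −1: 21.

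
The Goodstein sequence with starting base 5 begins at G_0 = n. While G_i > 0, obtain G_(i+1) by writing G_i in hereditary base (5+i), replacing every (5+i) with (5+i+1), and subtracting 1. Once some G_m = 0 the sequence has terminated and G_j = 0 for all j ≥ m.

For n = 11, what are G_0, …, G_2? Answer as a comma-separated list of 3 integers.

11, 12, 13

11 —HB5→ 2·5 + 1 —bump→ 2·6 + 1 = 13 —(−1)→ 12
12 —HB6→ 2·6 —bump→ 2·7 = 14 —(−1)→ 13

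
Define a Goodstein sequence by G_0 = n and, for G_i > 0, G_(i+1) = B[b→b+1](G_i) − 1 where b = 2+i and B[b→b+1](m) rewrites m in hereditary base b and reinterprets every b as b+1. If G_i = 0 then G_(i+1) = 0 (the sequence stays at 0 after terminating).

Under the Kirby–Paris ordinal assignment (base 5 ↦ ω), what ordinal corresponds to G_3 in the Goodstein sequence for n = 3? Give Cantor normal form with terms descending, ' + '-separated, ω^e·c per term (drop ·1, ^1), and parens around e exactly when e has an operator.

2

(0) 3|_2 = 2 + 1 ↦ 3 + 1|_3 = 4 ⇒ 3
(1) 3|_3 = 3 ↦ 4|_4 = 4 ⇒ 3
(2) 3|_4 = 3 ↦ 3|_5 = 3 ⇒ 2
(3) 2|_5 = 2 ↦ 2|_6 = 2 ⇒ 1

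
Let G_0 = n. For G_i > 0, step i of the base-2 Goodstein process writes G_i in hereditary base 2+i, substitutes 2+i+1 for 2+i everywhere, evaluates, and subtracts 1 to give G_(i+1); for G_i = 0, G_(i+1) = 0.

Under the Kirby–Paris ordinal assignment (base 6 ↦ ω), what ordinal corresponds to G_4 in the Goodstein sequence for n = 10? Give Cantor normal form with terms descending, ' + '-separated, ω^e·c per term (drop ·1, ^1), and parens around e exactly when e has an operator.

ω^ω·5 + ω^5·5 + ω^4·5 + ω^3·5 + ω^2·5 + ω·5 + 5

10 —HB2→ 2^(2 + 1) + 2 —bump→ 3^(3 + 1) + 3 = 84 —(−1)→ 83
83 —HB3→ 3^(3 + 1) + 2 —bump→ 4^(4 + 1) + 2 = 1026 —(−1)→ 1025
1025 —HB4→ 4^(4 + 1) + 1 —bump→ 5^(5 + 1) + 1 = 15626 —(−1)→ 15625
15625 —HB5→ 5^(5 + 1) —bump→ 6^(6 + 1) = 279936 —(−1)→ 279935
279935 —HB6→ 5·6^6 + 5·6^5 + 5·6^4 + 5·6^3 + 5·6^2 + 5·6 + 5 —bump→ 5·7^7 + 5·7^5 + 5·7^4 + 5·7^3 + 5·7^2 + 5·7 + 5 = 4215755 —(−1)→ 4215754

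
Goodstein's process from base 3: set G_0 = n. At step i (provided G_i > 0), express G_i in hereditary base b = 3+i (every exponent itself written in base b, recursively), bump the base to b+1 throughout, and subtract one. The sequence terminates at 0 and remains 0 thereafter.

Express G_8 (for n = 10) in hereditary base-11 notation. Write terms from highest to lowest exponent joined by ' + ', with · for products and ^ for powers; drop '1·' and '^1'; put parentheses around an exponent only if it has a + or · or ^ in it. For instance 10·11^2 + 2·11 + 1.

3·11 + 8

(0) 10|_3 = 3^2 + 1 ↦ 4^2 + 1|_4 = 17 ⇒ 16
(1) 16|_4 = 4^2 ↦ 5^2|_5 = 25 ⇒ 24
(2) 24|_5 = 4·5 + 4 ↦ 4·6 + 4|_6 = 28 ⇒ 27
(3) 27|_6 = 4·6 + 3 ↦ 4·7 + 3|_7 = 31 ⇒ 30
(4) 30|_7 = 4·7 + 2 ↦ 4·8 + 2|_8 = 34 ⇒ 33
(5) 33|_8 = 4·8 + 1 ↦ 4·9 + 1|_9 = 37 ⇒ 36
(6) 36|_9 = 4·9 ↦ 4·10|_10 = 40 ⇒ 39
(7) 39|_10 = 3·10 + 9 ↦ 3·11 + 9|_11 = 42 ⇒ 41
(8) 41|_11 = 3·11 + 8 ↦ 3·12 + 8|_12 = 44 ⇒ 43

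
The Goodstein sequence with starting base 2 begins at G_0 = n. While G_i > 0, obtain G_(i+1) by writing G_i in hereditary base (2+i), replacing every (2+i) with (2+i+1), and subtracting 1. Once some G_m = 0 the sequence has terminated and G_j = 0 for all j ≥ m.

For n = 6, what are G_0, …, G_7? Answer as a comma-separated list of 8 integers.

6, 29, 257, 3125, 46655, 98039, 187243, 332147

[0] 6 ≡ 2^2 + 2 (base 2). Lift 3: 30. −1: 29.
[1] 29 ≡ 3^3 + 2 (base 3). Lift 4: 258. −1: 257.
[2] 257 ≡ 4^4 + 1 (base 4). Lift 5: 3126. −1: 3125.
[3] 3125 ≡ 5^5 (base 5). Lift 6: 46656. −1: 46655.
[4] 46655 ≡ 5·6^5 + 5·6^4 + 5·6^3 + 5·6^2 + 5·6 + 5 (base 6). Lift 7: 98040. −1: 98039.
[5] 98039 ≡ 5·7^5 + 5·7^4 + 5·7^3 + 5·7^2 + 5·7 + 4 (base 7). Lift 8: 187244. −1: 187243.
[6] 187243 ≡ 5·8^5 + 5·8^4 + 5·8^3 + 5·8^2 + 5·8 + 3 (base 8). Lift 9: 332148. −1: 332147.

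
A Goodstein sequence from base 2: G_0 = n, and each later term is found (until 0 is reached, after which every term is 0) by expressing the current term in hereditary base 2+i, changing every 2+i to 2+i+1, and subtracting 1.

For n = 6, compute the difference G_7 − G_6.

144904

G_0=6  [base 2] 2^2 + 2  →[2↦3]→  3^3 + 3 = 30  −1 ⇒ G_1=29
G_1=29  [base 3] 3^3 + 2  →[3↦4]→  4^4 + 2 = 258  −1 ⇒ G_2=257
G_2=257  [base 4] 4^4 + 1  →[4↦5]→  5^5 + 1 = 3126  −1 ⇒ G_3=3125
G_3=3125  [base 5] 5^5  →[5↦6]→  6^6 = 46656  −1 ⇒ G_4=46655
G_4=46655  [base 6] 5·6^5 + 5·6^4 + 5·6^3 + 5·6^2 + 5·6 + 5  →[6↦7]→  5·7^5 + 5·7^4 + 5·7^3 + 5·7^2 + 5·7 + 5 = 98040  −1 ⇒ G_5=98039
G_5=98039  [base 7] 5·7^5 + 5·7^4 + 5·7^3 + 5·7^2 + 5·7 + 4  →[7↦8]→  5·8^5 + 5·8^4 + 5·8^3 + 5·8^2 + 5·8 + 4 = 187244  −1 ⇒ G_6=187243
G_6=187243  [base 8] 5·8^5 + 5·8^4 + 5·8^3 + 5·8^2 + 5·8 + 3  →[8↦9]→  5·9^5 + 5·9^4 + 5·9^3 + 5·9^2 + 5·9 + 3 = 332148  −1 ⇒ G_7=332147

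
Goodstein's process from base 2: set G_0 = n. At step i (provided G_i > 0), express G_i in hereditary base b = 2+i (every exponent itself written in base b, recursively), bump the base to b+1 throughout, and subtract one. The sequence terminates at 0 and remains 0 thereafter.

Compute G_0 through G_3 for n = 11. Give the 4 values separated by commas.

11, 84, 1027, 15627

i=0: 11 = 2^(2 + 1) + 2 + 1 (b=2); 2→3: 3^(3 + 1) + 3 + 1 = 85; 85−1 = 84
i=1: 84 = 3^(3 + 1) + 3 (b=3); 3→4: 4^(4 + 1) + 4 = 1028; 1028−1 = 1027
i=2: 1027 = 4^(4 + 1) + 3 (b=4); 4→5: 5^(5 + 1) + 3 = 15628; 15628−1 = 15627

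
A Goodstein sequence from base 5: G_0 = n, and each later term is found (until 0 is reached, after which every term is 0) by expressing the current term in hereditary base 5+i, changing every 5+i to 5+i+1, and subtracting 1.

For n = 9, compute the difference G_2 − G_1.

base 5: 9 = 5 + 4; at 6: 6 + 4 = 10; next = 9
base 6: 9 = 6 + 3; at 7: 7 + 3 = 10; next = 9

0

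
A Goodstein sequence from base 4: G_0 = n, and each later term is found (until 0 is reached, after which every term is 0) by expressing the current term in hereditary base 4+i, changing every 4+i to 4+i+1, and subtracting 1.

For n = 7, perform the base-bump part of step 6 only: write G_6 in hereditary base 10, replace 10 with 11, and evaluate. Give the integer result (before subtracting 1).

(0) 7|_4 = 4 + 3 ↦ 5 + 3|_5 = 8 ⇒ 7
(1) 7|_5 = 5 + 2 ↦ 6 + 2|_6 = 8 ⇒ 7
(2) 7|_6 = 6 + 1 ↦ 7 + 1|_7 = 8 ⇒ 7
(3) 7|_7 = 7 ↦ 8|_8 = 8 ⇒ 7
(4) 7|_8 = 7 ↦ 7|_9 = 7 ⇒ 6
(5) 6|_9 = 6 ↦ 6|_10 = 6 ⇒ 5
(6) 5|_10 = 5 ↦ 5|_11 = 5 ⇒ 4

5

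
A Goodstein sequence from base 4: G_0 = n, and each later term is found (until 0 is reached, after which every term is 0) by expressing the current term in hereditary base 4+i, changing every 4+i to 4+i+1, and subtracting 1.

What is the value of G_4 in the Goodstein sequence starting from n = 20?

G_0=20  [base 4] 4^2 + 4  →[4↦5]→  5^2 + 5 = 30  −1 ⇒ G_1=29
G_1=29  [base 5] 5^2 + 4  →[5↦6]→  6^2 + 4 = 40  −1 ⇒ G_2=39
G_2=39  [base 6] 6^2 + 3  →[6↦7]→  7^2 + 3 = 52  −1 ⇒ G_3=51
G_3=51  [base 7] 7^2 + 2  →[7↦8]→  8^2 + 2 = 66  −1 ⇒ G_4=65

65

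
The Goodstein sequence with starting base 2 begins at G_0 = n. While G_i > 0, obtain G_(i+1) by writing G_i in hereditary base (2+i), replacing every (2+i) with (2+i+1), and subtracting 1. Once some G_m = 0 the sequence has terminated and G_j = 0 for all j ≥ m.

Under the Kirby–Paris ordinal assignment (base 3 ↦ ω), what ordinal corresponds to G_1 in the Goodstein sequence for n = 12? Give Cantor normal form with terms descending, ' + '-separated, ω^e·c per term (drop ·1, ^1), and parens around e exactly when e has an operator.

G_0 = 12. HB_2(12) = 2^(2 + 1) + 2^2. Bump = 108. G_1 = 107.
G_1 = 107. HB_3(107) = 3^(3 + 1) + 2·3^2 + 2·3 + 2. Bump = 1066. G_2 = 1065.

ω^(ω + 1) + ω^2·2 + ω·2 + 2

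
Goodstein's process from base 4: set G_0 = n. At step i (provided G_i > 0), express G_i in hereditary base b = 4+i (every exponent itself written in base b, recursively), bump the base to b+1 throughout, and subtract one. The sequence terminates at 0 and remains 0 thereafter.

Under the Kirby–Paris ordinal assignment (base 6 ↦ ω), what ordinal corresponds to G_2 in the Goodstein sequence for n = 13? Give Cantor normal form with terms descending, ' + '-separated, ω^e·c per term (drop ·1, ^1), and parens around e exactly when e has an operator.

step 0: 13 = 3·4 + 1; sub 5 for 4: 3·5 + 1; = 16; G_1 = 16−1 = 15
step 1: 15 = 3·5; sub 6 for 5: 3·6; = 18; G_2 = 18−1 = 17

ω·2 + 5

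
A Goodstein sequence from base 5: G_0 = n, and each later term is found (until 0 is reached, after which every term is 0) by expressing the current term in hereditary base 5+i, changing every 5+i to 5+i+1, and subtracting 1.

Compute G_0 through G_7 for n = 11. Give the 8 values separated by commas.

(0) 11|_5 = 2·5 + 1 ↦ 2·6 + 1|_6 = 13 ⇒ 12
(1) 12|_6 = 2·6 ↦ 2·7|_7 = 14 ⇒ 13
(2) 13|_7 = 7 + 6 ↦ 8 + 6|_8 = 14 ⇒ 13
(3) 13|_8 = 8 + 5 ↦ 9 + 5|_9 = 14 ⇒ 13
(4) 13|_9 = 9 + 4 ↦ 10 + 4|_10 = 14 ⇒ 13
(5) 13|_10 = 10 + 3 ↦ 11 + 3|_11 = 14 ⇒ 13
(6) 13|_11 = 11 + 2 ↦ 12 + 2|_12 = 14 ⇒ 13

11, 12, 13, 13, 13, 13, 13, 13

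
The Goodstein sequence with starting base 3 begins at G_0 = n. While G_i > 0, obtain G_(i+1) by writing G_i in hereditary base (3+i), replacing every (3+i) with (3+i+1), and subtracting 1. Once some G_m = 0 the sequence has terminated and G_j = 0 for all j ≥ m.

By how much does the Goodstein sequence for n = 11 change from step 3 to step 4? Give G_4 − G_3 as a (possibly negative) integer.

4

step 0: 11 = 3^2 + 2; sub 4 for 3: 4^2 + 2; = 18; G_1 = 18−1 = 17
step 1: 17 = 4^2 + 1; sub 5 for 4: 5^2 + 1; = 26; G_2 = 26−1 = 25
step 2: 25 = 5^2; sub 6 for 5: 6^2; = 36; G_3 = 36−1 = 35
step 3: 35 = 5·6 + 5; sub 7 for 6: 5·7 + 5; = 40; G_4 = 40−1 = 39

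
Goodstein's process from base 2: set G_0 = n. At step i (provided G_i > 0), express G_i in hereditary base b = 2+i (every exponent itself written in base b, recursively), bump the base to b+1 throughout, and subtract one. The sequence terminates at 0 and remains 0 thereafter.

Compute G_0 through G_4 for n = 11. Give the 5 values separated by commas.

11 —HB2→ 2^(2 + 1) + 2 + 1 —bump→ 3^(3 + 1) + 3 + 1 = 85 —(−1)→ 84
84 —HB3→ 3^(3 + 1) + 3 —bump→ 4^(4 + 1) + 4 = 1028 —(−1)→ 1027
1027 —HB4→ 4^(4 + 1) + 3 —bump→ 5^(5 + 1) + 3 = 15628 —(−1)→ 15627
15627 —HB5→ 5^(5 + 1) + 2 —bump→ 6^(6 + 1) + 2 = 279938 —(−1)→ 279937

11, 84, 1027, 15627, 279937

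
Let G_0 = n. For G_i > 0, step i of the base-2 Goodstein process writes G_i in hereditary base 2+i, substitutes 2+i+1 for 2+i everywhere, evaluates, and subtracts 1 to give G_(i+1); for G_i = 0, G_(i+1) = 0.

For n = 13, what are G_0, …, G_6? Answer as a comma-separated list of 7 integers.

[0] 13 ≡ 2^(2 + 1) + 2^2 + 1 (base 2). Lift 3: 109. −1: 108.
[1] 108 ≡ 3^(3 + 1) + 3^3 (base 3). Lift 4: 1280. −1: 1279.
[2] 1279 ≡ 4^(4 + 1) + 3·4^3 + 3·4^2 + 3·4 + 3 (base 4). Lift 5: 16093. −1: 16092.
[3] 16092 ≡ 5^(5 + 1) + 3·5^3 + 3·5^2 + 3·5 + 2 (base 5). Lift 6: 280712. −1: 280711.
[4] 280711 ≡ 6^(6 + 1) + 3·6^3 + 3·6^2 + 3·6 + 1 (base 6). Lift 7: 5765999. −1: 5765998.
[5] 5765998 ≡ 7^(7 + 1) + 3·7^3 + 3·7^2 + 3·7 (base 7). Lift 8: 134219480. −1: 134219479.

13, 108, 1279, 16092, 280711, 5765998, 134219479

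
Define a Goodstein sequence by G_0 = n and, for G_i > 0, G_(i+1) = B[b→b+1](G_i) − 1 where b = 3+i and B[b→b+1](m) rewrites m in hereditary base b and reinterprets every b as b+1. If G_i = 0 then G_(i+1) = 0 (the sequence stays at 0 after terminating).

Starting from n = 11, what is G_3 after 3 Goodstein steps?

base 3: 11 = 3^2 + 2; at 4: 4^2 + 2 = 18; next = 17
base 4: 17 = 4^2 + 1; at 5: 5^2 + 1 = 26; next = 25
base 5: 25 = 5^2; at 6: 6^2 = 36; next = 35
base 6: 35 = 5·6 + 5; at 7: 5·7 + 5 = 40; next = 39

35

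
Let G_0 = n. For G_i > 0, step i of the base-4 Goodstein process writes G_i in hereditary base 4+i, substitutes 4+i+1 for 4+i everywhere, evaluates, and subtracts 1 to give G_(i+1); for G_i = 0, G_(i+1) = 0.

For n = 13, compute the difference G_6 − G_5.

i=0: 13 = 3·4 + 1 (b=4); 4→5: 3·5 + 1 = 16; 16−1 = 15
i=1: 15 = 3·5 (b=5); 5→6: 3·6 = 18; 18−1 = 17
i=2: 17 = 2·6 + 5 (b=6); 6→7: 2·7 + 5 = 19; 19−1 = 18
i=3: 18 = 2·7 + 4 (b=7); 7→8: 2·8 + 4 = 20; 20−1 = 19
i=4: 19 = 2·8 + 3 (b=8); 8→9: 2·9 + 3 = 21; 21−1 = 20
i=5: 20 = 2·9 + 2 (b=9); 9→10: 2·10 + 2 = 22; 22−1 = 21

1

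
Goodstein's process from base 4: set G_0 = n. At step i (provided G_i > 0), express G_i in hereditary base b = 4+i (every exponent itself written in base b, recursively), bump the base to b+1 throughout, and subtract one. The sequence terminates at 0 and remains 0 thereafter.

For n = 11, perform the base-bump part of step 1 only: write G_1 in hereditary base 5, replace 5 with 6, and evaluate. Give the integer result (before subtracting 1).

14

base 4: 11 = 2·4 + 3; at 5: 2·5 + 3 = 13; next = 12
base 5: 12 = 2·5 + 2; at 6: 2·6 + 2 = 14; next = 13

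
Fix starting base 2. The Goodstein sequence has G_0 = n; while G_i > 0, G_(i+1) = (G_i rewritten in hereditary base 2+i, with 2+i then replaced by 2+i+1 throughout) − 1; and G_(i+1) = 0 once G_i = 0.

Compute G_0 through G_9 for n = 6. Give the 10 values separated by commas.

i=0: 6 = 2^2 + 2 (b=2); 2→3: 3^3 + 3 = 30; 30−1 = 29
i=1: 29 = 3^3 + 2 (b=3); 3→4: 4^4 + 2 = 258; 258−1 = 257
i=2: 257 = 4^4 + 1 (b=4); 4→5: 5^5 + 1 = 3126; 3126−1 = 3125
i=3: 3125 = 5^5 (b=5); 5→6: 6^6 = 46656; 46656−1 = 46655
i=4: 46655 = 5·6^5 + 5·6^4 + 5·6^3 + 5·6^2 + 5·6 + 5 (b=6); 6→7: 5·7^5 + 5·7^4 + 5·7^3 + 5·7^2 + 5·7 + 5 = 98040; 98040−1 = 98039
i=5: 98039 = 5·7^5 + 5·7^4 + 5·7^3 + 5·7^2 + 5·7 + 4 (b=7); 7→8: 5·8^5 + 5·8^4 + 5·8^3 + 5·8^2 + 5·8 + 4 = 187244; 187244−1 = 187243
i=6: 187243 = 5·8^5 + 5·8^4 + 5·8^3 + 5·8^2 + 5·8 + 3 (b=8); 8→9: 5·9^5 + 5·9^4 + 5·9^3 + 5·9^2 + 5·9 + 3 = 332148; 332148−1 = 332147
i=7: 332147 = 5·9^5 + 5·9^4 + 5·9^3 + 5·9^2 + 5·9 + 2 (b=9); 9→10: 5·10^5 + 5·10^4 + 5·10^3 + 5·10^2 + 5·10 + 2 = 555552; 555552−1 = 555551
i=8: 555551 = 5·10^5 + 5·10^4 + 5·10^3 + 5·10^2 + 5·10 + 1 (b=10); 10→11: 5·11^5 + 5·11^4 + 5·11^3 + 5·11^2 + 5·11 + 1 = 885776; 885776−1 = 885775

6, 29, 257, 3125, 46655, 98039, 187243, 332147, 555551, 885775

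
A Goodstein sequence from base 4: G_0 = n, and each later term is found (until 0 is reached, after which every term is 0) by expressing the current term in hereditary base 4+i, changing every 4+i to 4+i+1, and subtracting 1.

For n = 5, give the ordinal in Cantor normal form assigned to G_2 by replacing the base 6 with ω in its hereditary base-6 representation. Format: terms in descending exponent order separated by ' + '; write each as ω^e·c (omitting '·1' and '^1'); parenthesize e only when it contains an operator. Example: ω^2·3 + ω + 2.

base 4: 5 = 4 + 1; at 5: 5 + 1 = 6; next = 5
base 5: 5 = 5; at 6: 6 = 6; next = 5
base 6: 5 = 5; at 7: 5 = 5; next = 4

5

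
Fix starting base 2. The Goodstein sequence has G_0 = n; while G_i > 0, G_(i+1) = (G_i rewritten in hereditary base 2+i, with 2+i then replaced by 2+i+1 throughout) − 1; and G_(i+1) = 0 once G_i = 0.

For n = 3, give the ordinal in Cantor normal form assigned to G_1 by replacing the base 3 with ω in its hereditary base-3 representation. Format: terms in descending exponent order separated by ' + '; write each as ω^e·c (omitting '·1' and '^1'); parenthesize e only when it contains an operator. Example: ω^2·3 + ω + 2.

step 0: 3 = 2 + 1; sub 3 for 2: 3 + 1; = 4; G_1 = 4−1 = 3
step 1: 3 = 3; sub 4 for 3: 4; = 4; G_2 = 4−1 = 3

ω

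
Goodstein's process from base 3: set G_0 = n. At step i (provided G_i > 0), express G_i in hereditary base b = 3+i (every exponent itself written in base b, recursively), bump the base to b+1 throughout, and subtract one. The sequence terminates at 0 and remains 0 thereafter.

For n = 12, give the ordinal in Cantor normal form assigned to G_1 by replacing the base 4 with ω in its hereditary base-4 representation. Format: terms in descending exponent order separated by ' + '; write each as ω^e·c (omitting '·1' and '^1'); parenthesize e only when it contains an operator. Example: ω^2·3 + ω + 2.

G_0 = 12. HB_3(12) = 3^2 + 3. Bump = 20. G_1 = 19.
G_1 = 19. HB_4(19) = 4^2 + 3. Bump = 28. G_2 = 27.

ω^2 + 3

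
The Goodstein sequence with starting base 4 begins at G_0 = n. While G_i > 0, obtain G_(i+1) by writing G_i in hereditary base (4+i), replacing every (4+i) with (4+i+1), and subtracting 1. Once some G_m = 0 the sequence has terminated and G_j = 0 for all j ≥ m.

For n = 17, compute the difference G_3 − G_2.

4

[0] 17 ≡ 4^2 + 1 (base 4). Lift 5: 26. −1: 25.
[1] 25 ≡ 5^2 (base 5). Lift 6: 36. −1: 35.
[2] 35 ≡ 5·6 + 5 (base 6). Lift 7: 40. −1: 39.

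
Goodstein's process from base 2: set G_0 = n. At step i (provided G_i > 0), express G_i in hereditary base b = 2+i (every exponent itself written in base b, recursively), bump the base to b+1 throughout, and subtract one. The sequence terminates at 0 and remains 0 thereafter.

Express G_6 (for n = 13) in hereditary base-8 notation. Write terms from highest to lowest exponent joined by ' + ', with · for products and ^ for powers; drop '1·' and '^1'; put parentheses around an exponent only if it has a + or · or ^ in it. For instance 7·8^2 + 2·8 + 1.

8^(8 + 1) + 3·8^3 + 3·8^2 + 2·8 + 7

(0) 13|_2 = 2^(2 + 1) + 2^2 + 1 ↦ 3^(3 + 1) + 3^3 + 1|_3 = 109 ⇒ 108
(1) 108|_3 = 3^(3 + 1) + 3^3 ↦ 4^(4 + 1) + 4^4|_4 = 1280 ⇒ 1279
(2) 1279|_4 = 4^(4 + 1) + 3·4^3 + 3·4^2 + 3·4 + 3 ↦ 5^(5 + 1) + 3·5^3 + 3·5^2 + 3·5 + 3|_5 = 16093 ⇒ 16092
(3) 16092|_5 = 5^(5 + 1) + 3·5^3 + 3·5^2 + 3·5 + 2 ↦ 6^(6 + 1) + 3·6^3 + 3·6^2 + 3·6 + 2|_6 = 280712 ⇒ 280711
(4) 280711|_6 = 6^(6 + 1) + 3·6^3 + 3·6^2 + 3·6 + 1 ↦ 7^(7 + 1) + 3·7^3 + 3·7^2 + 3·7 + 1|_7 = 5765999 ⇒ 5765998
(5) 5765998|_7 = 7^(7 + 1) + 3·7^3 + 3·7^2 + 3·7 ↦ 8^(8 + 1) + 3·8^3 + 3·8^2 + 3·8|_8 = 134219480 ⇒ 134219479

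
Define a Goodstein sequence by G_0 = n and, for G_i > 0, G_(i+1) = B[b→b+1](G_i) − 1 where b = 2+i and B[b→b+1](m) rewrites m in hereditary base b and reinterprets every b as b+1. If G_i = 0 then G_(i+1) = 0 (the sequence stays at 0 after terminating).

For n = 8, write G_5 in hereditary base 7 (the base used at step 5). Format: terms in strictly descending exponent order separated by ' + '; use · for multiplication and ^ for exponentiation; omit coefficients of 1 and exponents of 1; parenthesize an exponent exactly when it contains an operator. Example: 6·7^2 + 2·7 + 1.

G_0=8  [base 2] 2^(2 + 1)  →[2↦3]→  3^(3 + 1) = 81  −1 ⇒ G_1=80
G_1=80  [base 3] 2·3^3 + 2·3^2 + 2·3 + 2  →[3↦4]→  2·4^4 + 2·4^2 + 2·4 + 2 = 554  −1 ⇒ G_2=553
G_2=553  [base 4] 2·4^4 + 2·4^2 + 2·4 + 1  →[4↦5]→  2·5^5 + 2·5^2 + 2·5 + 1 = 6311  −1 ⇒ G_3=6310
G_3=6310  [base 5] 2·5^5 + 2·5^2 + 2·5  →[5↦6]→  2·6^6 + 2·6^2 + 2·6 = 93396  −1 ⇒ G_4=93395
G_4=93395  [base 6] 2·6^6 + 2·6^2 + 6 + 5  →[6↦7]→  2·7^7 + 2·7^2 + 7 + 5 = 1647196  −1 ⇒ G_5=1647195

2·7^7 + 2·7^2 + 7 + 4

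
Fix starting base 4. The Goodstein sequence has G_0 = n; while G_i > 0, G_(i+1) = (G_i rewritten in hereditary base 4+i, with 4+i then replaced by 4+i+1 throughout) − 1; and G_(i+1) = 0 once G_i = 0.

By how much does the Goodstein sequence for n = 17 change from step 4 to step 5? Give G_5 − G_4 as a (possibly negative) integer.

G_0 = 17. HB_4(17) = 4^2 + 1. Bump = 26. G_1 = 25.
G_1 = 25. HB_5(25) = 5^2. Bump = 36. G_2 = 35.
G_2 = 35. HB_6(35) = 5·6 + 5. Bump = 40. G_3 = 39.
G_3 = 39. HB_7(39) = 5·7 + 4. Bump = 44. G_4 = 43.
G_4 = 43. HB_8(43) = 5·8 + 3. Bump = 48. G_5 = 47.

4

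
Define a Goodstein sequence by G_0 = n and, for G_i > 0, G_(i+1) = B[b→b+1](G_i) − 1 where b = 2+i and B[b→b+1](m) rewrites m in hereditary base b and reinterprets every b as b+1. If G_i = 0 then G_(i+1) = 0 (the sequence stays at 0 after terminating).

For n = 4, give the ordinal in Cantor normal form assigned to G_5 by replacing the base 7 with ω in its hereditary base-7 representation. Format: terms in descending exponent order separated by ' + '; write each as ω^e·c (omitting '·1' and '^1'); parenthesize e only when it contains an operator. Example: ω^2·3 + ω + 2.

ω^2·2 + ω + 4

base 2: 4 = 2^2; at 3: 3^3 = 27; next = 26
base 3: 26 = 2·3^2 + 2·3 + 2; at 4: 2·4^2 + 2·4 + 2 = 42; next = 41
base 4: 41 = 2·4^2 + 2·4 + 1; at 5: 2·5^2 + 2·5 + 1 = 61; next = 60
base 5: 60 = 2·5^2 + 2·5; at 6: 2·6^2 + 2·6 = 84; next = 83
base 6: 83 = 2·6^2 + 6 + 5; at 7: 2·7^2 + 7 + 5 = 110; next = 109
base 7: 109 = 2·7^2 + 7 + 4; at 8: 2·8^2 + 8 + 4 = 140; next = 139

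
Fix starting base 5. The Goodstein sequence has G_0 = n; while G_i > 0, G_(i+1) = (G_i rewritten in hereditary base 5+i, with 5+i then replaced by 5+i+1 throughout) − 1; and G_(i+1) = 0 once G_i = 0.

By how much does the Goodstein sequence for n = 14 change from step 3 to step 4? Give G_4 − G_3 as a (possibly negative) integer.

i=0: 14 = 2·5 + 4 (b=5); 5→6: 2·6 + 4 = 16; 16−1 = 15
i=1: 15 = 2·6 + 3 (b=6); 6→7: 2·7 + 3 = 17; 17−1 = 16
i=2: 16 = 2·7 + 2 (b=7); 7→8: 2·8 + 2 = 18; 18−1 = 17
i=3: 17 = 2·8 + 1 (b=8); 8→9: 2·9 + 1 = 19; 19−1 = 18

1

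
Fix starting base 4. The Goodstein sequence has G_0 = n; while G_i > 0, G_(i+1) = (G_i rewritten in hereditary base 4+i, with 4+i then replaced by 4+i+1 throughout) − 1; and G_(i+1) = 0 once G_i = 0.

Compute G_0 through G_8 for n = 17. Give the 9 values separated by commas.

G_0=17  [base 4] 4^2 + 1  →[4↦5]→  5^2 + 1 = 26  −1 ⇒ G_1=25
G_1=25  [base 5] 5^2  →[5↦6]→  6^2 = 36  −1 ⇒ G_2=35
G_2=35  [base 6] 5·6 + 5  →[6↦7]→  5·7 + 5 = 40  −1 ⇒ G_3=39
G_3=39  [base 7] 5·7 + 4  →[7↦8]→  5·8 + 4 = 44  −1 ⇒ G_4=43
G_4=43  [base 8] 5·8 + 3  →[8↦9]→  5·9 + 3 = 48  −1 ⇒ G_5=47
G_5=47  [base 9] 5·9 + 2  →[9↦10]→  5·10 + 2 = 52  −1 ⇒ G_6=51
G_6=51  [base 10] 5·10 + 1  →[10↦11]→  5·11 + 1 = 56  −1 ⇒ G_7=55
G_7=55  [base 11] 5·11  →[11↦12]→  5·12 = 60  −1 ⇒ G_8=59

17, 25, 35, 39, 43, 47, 51, 55, 59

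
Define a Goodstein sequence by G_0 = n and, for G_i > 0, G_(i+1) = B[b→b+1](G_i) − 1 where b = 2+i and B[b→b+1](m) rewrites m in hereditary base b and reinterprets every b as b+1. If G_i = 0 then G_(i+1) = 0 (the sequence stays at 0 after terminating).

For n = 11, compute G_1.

84

G_0=11  [base 2] 2^(2 + 1) + 2 + 1  →[2↦3]→  3^(3 + 1) + 3 + 1 = 85  −1 ⇒ G_1=84
G_1=84  [base 3] 3^(3 + 1) + 3  →[3↦4]→  4^(4 + 1) + 4 = 1028  −1 ⇒ G_2=1027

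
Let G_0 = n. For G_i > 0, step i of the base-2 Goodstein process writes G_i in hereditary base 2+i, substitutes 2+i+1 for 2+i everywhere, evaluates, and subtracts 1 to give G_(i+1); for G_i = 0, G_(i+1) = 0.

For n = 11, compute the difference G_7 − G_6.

(0) 11|_2 = 2^(2 + 1) + 2 + 1 ↦ 3^(3 + 1) + 3 + 1|_3 = 85 ⇒ 84
(1) 84|_3 = 3^(3 + 1) + 3 ↦ 4^(4 + 1) + 4|_4 = 1028 ⇒ 1027
(2) 1027|_4 = 4^(4 + 1) + 3 ↦ 5^(5 + 1) + 3|_5 = 15628 ⇒ 15627
(3) 15627|_5 = 5^(5 + 1) + 2 ↦ 6^(6 + 1) + 2|_6 = 279938 ⇒ 279937
(4) 279937|_6 = 6^(6 + 1) + 1 ↦ 7^(7 + 1) + 1|_7 = 5764802 ⇒ 5764801
(5) 5764801|_7 = 7^(7 + 1) ↦ 8^(8 + 1)|_8 = 134217728 ⇒ 134217727
(6) 134217727|_8 = 7·8^8 + 7·8^7 + 7·8^6 + 7·8^5 + 7·8^4 + 7·8^3 + 7·8^2 + 7·8 + 7 ↦ 7·9^9 + 7·9^7 + 7·9^6 + 7·9^5 + 7·9^4 + 7·9^3 + 7·9^2 + 7·9 + 7|_9 = 2749609303 ⇒ 2749609302

2615391575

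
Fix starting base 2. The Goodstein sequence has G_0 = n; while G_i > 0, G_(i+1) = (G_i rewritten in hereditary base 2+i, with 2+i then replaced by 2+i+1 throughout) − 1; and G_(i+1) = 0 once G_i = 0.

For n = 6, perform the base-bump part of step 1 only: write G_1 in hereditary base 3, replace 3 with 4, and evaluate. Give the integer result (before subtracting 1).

258

G_0 = 6. HB_2(6) = 2^2 + 2. Bump = 30. G_1 = 29.
G_1 = 29. HB_3(29) = 3^3 + 2. Bump = 258. G_2 = 257.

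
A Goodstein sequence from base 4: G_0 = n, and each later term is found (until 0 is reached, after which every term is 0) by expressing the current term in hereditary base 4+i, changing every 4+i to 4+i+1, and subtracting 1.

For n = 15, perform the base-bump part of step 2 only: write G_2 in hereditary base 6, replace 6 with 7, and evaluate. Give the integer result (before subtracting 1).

15 —HB4→ 3·4 + 3 —bump→ 3·5 + 3 = 18 —(−1)→ 17
17 —HB5→ 3·5 + 2 —bump→ 3·6 + 2 = 20 —(−1)→ 19

22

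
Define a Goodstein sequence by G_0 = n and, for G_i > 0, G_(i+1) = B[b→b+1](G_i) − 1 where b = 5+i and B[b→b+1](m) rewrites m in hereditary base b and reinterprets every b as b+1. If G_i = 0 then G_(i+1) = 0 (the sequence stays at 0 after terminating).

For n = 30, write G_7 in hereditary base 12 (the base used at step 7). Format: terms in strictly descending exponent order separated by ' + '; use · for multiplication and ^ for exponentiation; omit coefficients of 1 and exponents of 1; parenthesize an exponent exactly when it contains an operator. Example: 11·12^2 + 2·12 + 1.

11·12 + 11

G_0 = 30. HB_5(30) = 5^2 + 5. Bump = 42. G_1 = 41.
G_1 = 41. HB_6(41) = 6^2 + 5. Bump = 54. G_2 = 53.
G_2 = 53. HB_7(53) = 7^2 + 4. Bump = 68. G_3 = 67.
G_3 = 67. HB_8(67) = 8^2 + 3. Bump = 84. G_4 = 83.
G_4 = 83. HB_9(83) = 9^2 + 2. Bump = 102. G_5 = 101.
G_5 = 101. HB_10(101) = 10^2 + 1. Bump = 122. G_6 = 121.
G_6 = 121. HB_11(121) = 11^2. Bump = 144. G_7 = 143.
G_7 = 143. HB_12(143) = 11·12 + 11. Bump = 154. G_8 = 153.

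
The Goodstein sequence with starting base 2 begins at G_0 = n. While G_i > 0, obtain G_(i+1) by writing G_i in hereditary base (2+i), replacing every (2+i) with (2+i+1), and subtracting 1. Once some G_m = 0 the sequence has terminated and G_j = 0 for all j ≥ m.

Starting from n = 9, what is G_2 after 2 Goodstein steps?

1023

i=0: 9 = 2^(2 + 1) + 1 (b=2); 2→3: 3^(3 + 1) + 1 = 82; 82−1 = 81
i=1: 81 = 3^(3 + 1) (b=3); 3→4: 4^(4 + 1) = 1024; 1024−1 = 1023
i=2: 1023 = 3·4^4 + 3·4^3 + 3·4^2 + 3·4 + 3 (b=4); 4→5: 3·5^5 + 3·5^3 + 3·5^2 + 3·5 + 3 = 9843; 9843−1 = 9842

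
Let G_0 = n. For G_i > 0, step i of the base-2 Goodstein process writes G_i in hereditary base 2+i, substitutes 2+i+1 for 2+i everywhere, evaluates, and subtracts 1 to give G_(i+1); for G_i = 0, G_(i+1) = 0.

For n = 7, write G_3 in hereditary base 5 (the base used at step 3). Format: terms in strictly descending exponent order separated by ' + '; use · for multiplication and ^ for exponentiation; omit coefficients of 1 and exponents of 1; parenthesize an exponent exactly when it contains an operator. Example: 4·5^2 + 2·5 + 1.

7 —HB2→ 2^2 + 2 + 1 —bump→ 3^3 + 3 + 1 = 31 —(−1)→ 30
30 —HB3→ 3^3 + 3 —bump→ 4^4 + 4 = 260 —(−1)→ 259
259 —HB4→ 4^4 + 3 —bump→ 5^5 + 3 = 3128 —(−1)→ 3127
3127 —HB5→ 5^5 + 2 —bump→ 6^6 + 2 = 46658 —(−1)→ 46657

5^5 + 2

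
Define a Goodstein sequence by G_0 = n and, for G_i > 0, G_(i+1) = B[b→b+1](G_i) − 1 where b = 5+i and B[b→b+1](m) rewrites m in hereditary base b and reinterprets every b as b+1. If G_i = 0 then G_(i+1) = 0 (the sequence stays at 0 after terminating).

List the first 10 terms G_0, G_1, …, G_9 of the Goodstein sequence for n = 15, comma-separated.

15, 17, 18, 19, 20, 21, 22, 23, 23, 23

base 5: 15 = 3·5; at 6: 3·6 = 18; next = 17
base 6: 17 = 2·6 + 5; at 7: 2·7 + 5 = 19; next = 18
base 7: 18 = 2·7 + 4; at 8: 2·8 + 4 = 20; next = 19
base 8: 19 = 2·8 + 3; at 9: 2·9 + 3 = 21; next = 20
base 9: 20 = 2·9 + 2; at 10: 2·10 + 2 = 22; next = 21
base 10: 21 = 2·10 + 1; at 11: 2·11 + 1 = 23; next = 22
base 11: 22 = 2·11; at 12: 2·12 = 24; next = 23
base 12: 23 = 12 + 11; at 13: 13 + 11 = 24; next = 23
base 13: 23 = 13 + 10; at 14: 14 + 10 = 24; next = 23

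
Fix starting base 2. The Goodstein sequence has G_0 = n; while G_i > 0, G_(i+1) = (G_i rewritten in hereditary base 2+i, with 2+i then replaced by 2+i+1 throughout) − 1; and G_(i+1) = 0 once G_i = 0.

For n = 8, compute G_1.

80

8 —HB2→ 2^(2 + 1) —bump→ 3^(3 + 1) = 81 —(−1)→ 80
80 —HB3→ 2·3^3 + 2·3^2 + 2·3 + 2 —bump→ 2·4^4 + 2·4^2 + 2·4 + 2 = 554 —(−1)→ 553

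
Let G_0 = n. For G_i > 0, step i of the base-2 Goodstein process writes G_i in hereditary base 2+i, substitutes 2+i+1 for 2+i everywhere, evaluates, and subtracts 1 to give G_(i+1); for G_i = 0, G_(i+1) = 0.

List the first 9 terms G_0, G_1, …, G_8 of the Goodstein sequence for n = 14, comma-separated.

14, 110, 1281, 18750, 326591, 5862840, 134404971, 3487116548, 100000555551

(0) 14|_2 = 2^(2 + 1) + 2^2 + 2 ↦ 3^(3 + 1) + 3^3 + 3|_3 = 111 ⇒ 110
(1) 110|_3 = 3^(3 + 1) + 3^3 + 2 ↦ 4^(4 + 1) + 4^4 + 2|_4 = 1282 ⇒ 1281
(2) 1281|_4 = 4^(4 + 1) + 4^4 + 1 ↦ 5^(5 + 1) + 5^5 + 1|_5 = 18751 ⇒ 18750
(3) 18750|_5 = 5^(5 + 1) + 5^5 ↦ 6^(6 + 1) + 6^6|_6 = 326592 ⇒ 326591
(4) 326591|_6 = 6^(6 + 1) + 5·6^5 + 5·6^4 + 5·6^3 + 5·6^2 + 5·6 + 5 ↦ 7^(7 + 1) + 5·7^5 + 5·7^4 + 5·7^3 + 5·7^2 + 5·7 + 5|_7 = 5862841 ⇒ 5862840
(5) 5862840|_7 = 7^(7 + 1) + 5·7^5 + 5·7^4 + 5·7^3 + 5·7^2 + 5·7 + 4 ↦ 8^(8 + 1) + 5·8^5 + 5·8^4 + 5·8^3 + 5·8^2 + 5·8 + 4|_8 = 134404972 ⇒ 134404971
(6) 134404971|_8 = 8^(8 + 1) + 5·8^5 + 5·8^4 + 5·8^3 + 5·8^2 + 5·8 + 3 ↦ 9^(9 + 1) + 5·9^5 + 5·9^4 + 5·9^3 + 5·9^2 + 5·9 + 3|_9 = 3487116549 ⇒ 3487116548
(7) 3487116548|_9 = 9^(9 + 1) + 5·9^5 + 5·9^4 + 5·9^3 + 5·9^2 + 5·9 + 2 ↦ 10^(10 + 1) + 5·10^5 + 5·10^4 + 5·10^3 + 5·10^2 + 5·10 + 2|_10 = 100000555552 ⇒ 100000555551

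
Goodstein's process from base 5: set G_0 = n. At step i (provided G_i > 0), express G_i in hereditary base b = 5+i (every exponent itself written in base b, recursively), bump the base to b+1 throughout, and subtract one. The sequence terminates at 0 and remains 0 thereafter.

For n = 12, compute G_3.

base 5: 12 = 2·5 + 2; at 6: 2·6 + 2 = 14; next = 13
base 6: 13 = 2·6 + 1; at 7: 2·7 + 1 = 15; next = 14
base 7: 14 = 2·7; at 8: 2·8 = 16; next = 15
base 8: 15 = 8 + 7; at 9: 9 + 7 = 16; next = 15

15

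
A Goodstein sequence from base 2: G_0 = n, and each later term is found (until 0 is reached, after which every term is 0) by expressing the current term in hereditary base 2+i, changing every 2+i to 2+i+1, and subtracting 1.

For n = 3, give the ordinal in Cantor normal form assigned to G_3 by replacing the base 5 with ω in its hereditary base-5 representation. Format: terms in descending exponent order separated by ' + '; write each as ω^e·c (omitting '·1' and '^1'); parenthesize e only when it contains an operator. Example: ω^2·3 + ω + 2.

3 —HB2→ 2 + 1 —bump→ 3 + 1 = 4 —(−1)→ 3
3 —HB3→ 3 —bump→ 4 = 4 —(−1)→ 3
3 —HB4→ 3 —bump→ 3 = 3 —(−1)→ 2
2 —HB5→ 2 —bump→ 2 = 2 —(−1)→ 1

2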